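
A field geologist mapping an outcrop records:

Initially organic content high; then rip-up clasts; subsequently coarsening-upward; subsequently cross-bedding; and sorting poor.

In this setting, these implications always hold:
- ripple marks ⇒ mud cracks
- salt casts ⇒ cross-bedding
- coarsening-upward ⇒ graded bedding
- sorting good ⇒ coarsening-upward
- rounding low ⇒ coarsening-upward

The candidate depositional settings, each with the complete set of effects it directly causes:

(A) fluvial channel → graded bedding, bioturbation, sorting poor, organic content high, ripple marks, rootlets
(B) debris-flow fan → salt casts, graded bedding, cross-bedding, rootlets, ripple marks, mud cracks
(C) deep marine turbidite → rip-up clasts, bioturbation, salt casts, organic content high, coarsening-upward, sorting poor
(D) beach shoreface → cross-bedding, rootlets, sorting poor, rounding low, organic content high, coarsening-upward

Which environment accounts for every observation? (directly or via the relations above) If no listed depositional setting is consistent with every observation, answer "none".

C

Checking each candidate against the observations:
(A) fluvial channel — does not account for rip-up clasts, coarsening-upward, cross-bedding
(B) debris-flow fan — does not account for organic content high, rip-up clasts, coarsening-upward, sorting poor
(C) deep marine turbidite — organic content high +; rip-up clasts +; coarsening-upward +; cross-bedding + (via salt casts → cross-bedding); sorting poor +
(D) beach shoreface — organic content high +; rip-up clasts -; coarsening-upward +; cross-bedding +; sorting poor +
Only (C) is consistent with every observation.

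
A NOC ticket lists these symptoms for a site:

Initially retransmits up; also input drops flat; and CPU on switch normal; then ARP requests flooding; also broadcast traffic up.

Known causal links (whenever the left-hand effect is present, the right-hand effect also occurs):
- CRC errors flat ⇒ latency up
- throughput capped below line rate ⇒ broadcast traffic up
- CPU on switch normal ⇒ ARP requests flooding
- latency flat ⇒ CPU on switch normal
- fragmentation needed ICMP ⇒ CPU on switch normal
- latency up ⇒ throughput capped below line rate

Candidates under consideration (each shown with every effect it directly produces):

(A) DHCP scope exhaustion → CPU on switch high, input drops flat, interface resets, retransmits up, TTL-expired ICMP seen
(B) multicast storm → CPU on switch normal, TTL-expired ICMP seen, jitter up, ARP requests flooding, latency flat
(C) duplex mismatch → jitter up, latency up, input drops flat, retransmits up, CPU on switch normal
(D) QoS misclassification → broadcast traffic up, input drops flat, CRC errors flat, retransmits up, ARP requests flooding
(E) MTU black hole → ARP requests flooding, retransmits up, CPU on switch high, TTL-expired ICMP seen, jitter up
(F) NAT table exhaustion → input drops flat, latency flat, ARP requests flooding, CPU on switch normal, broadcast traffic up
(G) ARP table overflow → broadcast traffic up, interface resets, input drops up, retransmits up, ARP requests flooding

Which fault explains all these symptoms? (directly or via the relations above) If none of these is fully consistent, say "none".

Checking each candidate against the observations:
(A) DHCP scope exhaustion — retransmits up yes; input drops flat yes; CPU on switch normal NO; ARP requests flooding NO; broadcast traffic up NO
(B) multicast storm — retransmits up NO; input drops flat NO; CPU on switch normal yes; ARP requests flooding yes; broadcast traffic up NO
(C) duplex mismatch — accounts for every observation (ARP requests flooding via CPU on switch normal → ARP requests flooding)
(D) QoS misclassification — retransmits up yes; input drops flat yes; CPU on switch normal NO; ARP requests flooding yes; broadcast traffic up yes
(E) MTU black hole — retransmits up yes; input drops flat NO; CPU on switch normal NO; ARP requests flooding yes; broadcast traffic up NO
(F) NAT table exhaustion — does not account for retransmits up
(G) ARP table overflow — retransmits up yes; input drops flat NO; CPU on switch normal NO; ARP requests flooding yes; broadcast traffic up yes
(C) alone accounts for all the evidence.

C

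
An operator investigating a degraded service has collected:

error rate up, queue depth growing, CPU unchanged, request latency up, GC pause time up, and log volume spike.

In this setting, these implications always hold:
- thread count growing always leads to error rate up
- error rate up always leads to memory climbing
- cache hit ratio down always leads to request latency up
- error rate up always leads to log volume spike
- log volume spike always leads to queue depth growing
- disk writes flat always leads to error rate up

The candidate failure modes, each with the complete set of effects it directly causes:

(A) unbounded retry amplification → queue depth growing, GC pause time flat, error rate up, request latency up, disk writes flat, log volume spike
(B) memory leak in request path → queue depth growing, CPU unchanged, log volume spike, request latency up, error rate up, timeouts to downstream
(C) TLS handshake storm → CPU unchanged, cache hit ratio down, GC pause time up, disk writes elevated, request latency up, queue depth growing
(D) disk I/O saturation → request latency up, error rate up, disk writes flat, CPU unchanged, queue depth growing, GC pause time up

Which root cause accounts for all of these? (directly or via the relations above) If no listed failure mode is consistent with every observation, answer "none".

Per-candidate check:
(A) unbounded retry amplification — error rate up match; queue depth growing match; CPU unchanged miss; request latency up match; GC pause time up miss; log volume spike match
(B) memory leak in request path — does not account for GC pause time up
(C) TLS handshake storm — does not account for error rate up, log volume spike
(D) disk I/O saturation — accounts for every observation (log volume spike by error rate up → log volume spike)
(D) is the only candidate with no mismatches.

D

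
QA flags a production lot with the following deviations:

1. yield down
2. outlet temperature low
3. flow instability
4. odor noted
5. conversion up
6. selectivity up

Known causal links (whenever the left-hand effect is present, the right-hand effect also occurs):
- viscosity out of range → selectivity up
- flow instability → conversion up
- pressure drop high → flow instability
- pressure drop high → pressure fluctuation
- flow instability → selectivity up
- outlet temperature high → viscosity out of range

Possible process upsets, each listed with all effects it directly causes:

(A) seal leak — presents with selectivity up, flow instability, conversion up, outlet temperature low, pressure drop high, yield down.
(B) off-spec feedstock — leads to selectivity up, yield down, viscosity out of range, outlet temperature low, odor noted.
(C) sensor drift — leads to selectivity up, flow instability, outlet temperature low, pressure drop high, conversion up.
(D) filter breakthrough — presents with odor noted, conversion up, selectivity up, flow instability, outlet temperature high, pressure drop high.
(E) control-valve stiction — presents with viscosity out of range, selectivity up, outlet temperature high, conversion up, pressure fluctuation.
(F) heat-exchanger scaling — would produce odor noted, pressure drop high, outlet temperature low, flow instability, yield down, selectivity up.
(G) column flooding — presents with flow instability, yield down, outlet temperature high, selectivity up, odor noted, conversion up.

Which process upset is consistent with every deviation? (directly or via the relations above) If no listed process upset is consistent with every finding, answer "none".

Checking each candidate against the observations:
(A) seal leak — yield down ✓; outlet temperature low ✓; flow instability ✓; odor noted ✗; conversion up ✓; selectivity up ✓
(B) off-spec feedstock — yield down ✓; outlet temperature low ✓; flow instability ✗; odor noted ✓; conversion up ✗; selectivity up ✓
(C) sensor drift — yield down ✗; outlet temperature low ✓; flow instability ✓; odor noted ✗; conversion up ✓; selectivity up ✓
(D) filter breakthrough — yield down ✗; outlet temperature low ✗; flow instability ✓; odor noted ✓; conversion up ✓; selectivity up ✓
(E) control-valve stiction — yield down ✗; outlet temperature low ✗; flow instability ✗; odor noted ✗; conversion up ✓; selectivity up ✓
(F) heat-exchanger scaling — accounts for every observation (conversion up by flow instability → conversion up)
(G) column flooding — yield down ✓; outlet temperature low ✗; flow instability ✓; odor noted ✓; conversion up ✓; selectivity up ✓
(F) is the only candidate with no mismatches.

F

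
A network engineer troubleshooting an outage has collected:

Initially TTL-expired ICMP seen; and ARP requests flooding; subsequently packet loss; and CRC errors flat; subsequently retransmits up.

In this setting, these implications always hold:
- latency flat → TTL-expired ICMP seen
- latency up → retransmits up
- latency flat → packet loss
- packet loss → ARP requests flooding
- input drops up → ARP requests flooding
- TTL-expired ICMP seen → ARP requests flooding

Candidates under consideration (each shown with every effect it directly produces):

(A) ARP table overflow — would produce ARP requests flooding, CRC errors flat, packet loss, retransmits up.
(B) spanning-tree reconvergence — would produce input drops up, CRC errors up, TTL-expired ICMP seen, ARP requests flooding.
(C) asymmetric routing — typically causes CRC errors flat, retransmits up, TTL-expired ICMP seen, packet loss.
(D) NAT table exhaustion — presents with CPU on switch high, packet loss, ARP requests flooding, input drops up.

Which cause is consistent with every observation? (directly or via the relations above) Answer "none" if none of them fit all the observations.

Testing each hypothesis:
(A) ARP table overflow — TTL-expired ICMP seen ✗; ARP requests flooding ✓; packet loss ✓; CRC errors flat ✓; retransmits up ✓
(B) spanning-tree reconvergence — fails on packet loss, CRC errors flat, retransmits up (predicts CRC errors up, not CRC errors flat)
(C) asymmetric routing — accounts for every observation (ARP requests flooding by TTL-expired ICMP seen → ARP requests flooding)
(D) NAT table exhaustion — does not account for TTL-expired ICMP seen, CRC errors flat, retransmits up
(C) is the only candidate with no mismatches.

C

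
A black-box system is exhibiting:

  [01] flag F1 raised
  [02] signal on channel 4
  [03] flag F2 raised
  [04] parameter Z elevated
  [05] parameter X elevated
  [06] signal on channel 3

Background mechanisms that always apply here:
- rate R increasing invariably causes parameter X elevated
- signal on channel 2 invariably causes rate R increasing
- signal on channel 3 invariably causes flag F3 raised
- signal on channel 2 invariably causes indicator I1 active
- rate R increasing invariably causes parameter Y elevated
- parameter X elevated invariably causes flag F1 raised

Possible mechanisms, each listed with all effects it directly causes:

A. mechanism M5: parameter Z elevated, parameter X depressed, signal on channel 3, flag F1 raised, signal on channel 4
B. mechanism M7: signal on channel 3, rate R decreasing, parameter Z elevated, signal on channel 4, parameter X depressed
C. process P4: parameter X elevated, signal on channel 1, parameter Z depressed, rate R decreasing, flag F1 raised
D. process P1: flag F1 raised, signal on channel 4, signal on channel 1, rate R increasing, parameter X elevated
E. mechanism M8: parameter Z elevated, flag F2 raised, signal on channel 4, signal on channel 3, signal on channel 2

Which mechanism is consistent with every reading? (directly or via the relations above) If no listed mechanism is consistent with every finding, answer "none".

E

For each candidate, compare predicted effects to what was observed:
(A) mechanism M5 — flag F1 raised yes; signal on channel 4 yes; flag F2 raised NO; parameter Z elevated yes; parameter X elevated NO; signal on channel 3 yes
(B) mechanism M7 — flag F1 raised NO; signal on channel 4 yes; flag F2 raised NO; parameter Z elevated yes; parameter X elevated NO; signal on channel 3 yes
(C) process P4 — flag F1 raised yes; signal on channel 4 NO; flag F2 raised NO; parameter Z elevated NO; parameter X elevated yes; signal on channel 3 NO
(D) process P1 — flag F1 raised yes; signal on channel 4 yes; flag F2 raised NO; parameter Z elevated NO; parameter X elevated yes; signal on channel 3 NO
(E) mechanism M8 — accounts for every observation (flag F1 raised by signal on channel 2 → rate R increasing → parameter X elevated → flag F1 raised)
Only (E) is consistent with every observation.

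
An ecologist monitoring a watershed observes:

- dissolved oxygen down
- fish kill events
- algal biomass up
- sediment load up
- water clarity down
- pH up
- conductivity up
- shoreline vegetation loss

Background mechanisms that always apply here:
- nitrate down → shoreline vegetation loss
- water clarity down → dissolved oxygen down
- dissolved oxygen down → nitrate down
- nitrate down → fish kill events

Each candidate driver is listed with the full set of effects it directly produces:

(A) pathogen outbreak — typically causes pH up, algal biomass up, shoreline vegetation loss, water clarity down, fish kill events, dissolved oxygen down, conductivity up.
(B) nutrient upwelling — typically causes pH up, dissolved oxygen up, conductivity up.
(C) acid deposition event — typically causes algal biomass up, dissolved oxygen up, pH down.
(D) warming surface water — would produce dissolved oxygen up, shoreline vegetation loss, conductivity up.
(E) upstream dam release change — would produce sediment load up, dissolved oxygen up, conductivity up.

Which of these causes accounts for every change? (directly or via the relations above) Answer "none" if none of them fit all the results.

For each candidate, compare predicted effects to what was observed:
(A) pathogen outbreak — dissolved oxygen down yes; fish kill events yes; algal biomass up yes; sediment load up NO; water clarity down yes; pH up yes; conductivity up yes; shoreline vegetation loss yes
(B) nutrient upwelling — fails on dissolved oxygen down, fish kill events, algal biomass up, sediment load up, water clarity down, shoreline vegetation loss (predicts dissolved oxygen up, not dissolved oxygen down)
(C) acid deposition event — fails on dissolved oxygen down, fish kill events, sediment load up, water clarity down, pH up, conductivity up, shoreline vegetation loss (predicts dissolved oxygen up, not dissolved oxygen down; predicts pH down, not pH up)
(D) warming surface water — dissolved oxygen down NO; fish kill events NO; algal biomass up NO; sediment load up NO; water clarity down NO; pH up NO; conductivity up yes; shoreline vegetation loss yes
(E) upstream dam release change — dissolved oxygen down NO; fish kill events NO; algal biomass up NO; sediment load up yes; water clarity down NO; pH up NO; conductivity up yes; shoreline vegetation loss NO
No candidate is consistent with all observations.

none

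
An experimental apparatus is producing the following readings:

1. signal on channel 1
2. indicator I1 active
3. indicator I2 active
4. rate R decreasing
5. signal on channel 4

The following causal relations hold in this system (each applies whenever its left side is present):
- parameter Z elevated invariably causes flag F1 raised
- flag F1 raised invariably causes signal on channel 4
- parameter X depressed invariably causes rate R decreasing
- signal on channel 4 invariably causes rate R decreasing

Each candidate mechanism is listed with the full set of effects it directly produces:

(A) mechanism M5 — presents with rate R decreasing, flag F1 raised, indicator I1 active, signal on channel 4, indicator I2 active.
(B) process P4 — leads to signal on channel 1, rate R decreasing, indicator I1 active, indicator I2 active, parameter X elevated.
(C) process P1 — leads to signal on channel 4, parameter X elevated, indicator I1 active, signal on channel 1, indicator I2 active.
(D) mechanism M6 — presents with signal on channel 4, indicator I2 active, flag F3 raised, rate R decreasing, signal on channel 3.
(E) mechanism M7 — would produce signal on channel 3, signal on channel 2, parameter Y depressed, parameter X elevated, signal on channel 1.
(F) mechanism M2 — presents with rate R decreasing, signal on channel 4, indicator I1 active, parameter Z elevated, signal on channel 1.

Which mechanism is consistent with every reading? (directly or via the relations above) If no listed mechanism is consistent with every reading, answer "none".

Testing each hypothesis:
(A) mechanism M5 — does not account for signal on channel 1
(B) process P4 — signal on channel 1 yes; indicator I1 active yes; indicator I2 active yes; rate R decreasing yes; signal on channel 4 NO
(C) process P1 — signal on channel 1 yes; indicator I1 active yes; indicator I2 active yes; rate R decreasing yes (via signal on channel 4 → rate R decreasing); signal on channel 4 yes
(D) mechanism M6 — does not account for signal on channel 1, indicator I1 active
(E) mechanism M7 — signal on channel 1 yes; indicator I1 active NO; indicator I2 active NO; rate R decreasing NO; signal on channel 4 NO
(F) mechanism M2 — signal on channel 1 yes; indicator I1 active yes; indicator I2 active NO; rate R decreasing yes; signal on channel 4 yes
(C) is the only candidate with no mismatches.

C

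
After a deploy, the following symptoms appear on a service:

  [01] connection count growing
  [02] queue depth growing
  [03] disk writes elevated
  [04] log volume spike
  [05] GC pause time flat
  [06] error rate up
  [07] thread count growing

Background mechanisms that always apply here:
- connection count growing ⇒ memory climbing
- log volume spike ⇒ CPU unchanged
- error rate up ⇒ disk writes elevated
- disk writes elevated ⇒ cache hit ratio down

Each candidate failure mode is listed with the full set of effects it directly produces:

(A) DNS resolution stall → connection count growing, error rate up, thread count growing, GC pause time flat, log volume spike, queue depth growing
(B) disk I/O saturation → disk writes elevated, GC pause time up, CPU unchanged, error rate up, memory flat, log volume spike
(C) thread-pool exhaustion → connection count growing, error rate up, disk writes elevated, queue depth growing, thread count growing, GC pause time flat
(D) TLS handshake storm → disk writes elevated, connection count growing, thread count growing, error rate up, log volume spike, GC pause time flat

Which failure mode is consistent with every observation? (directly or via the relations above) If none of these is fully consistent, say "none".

A

Per-candidate check:
(A) DNS resolution stall — connection count growing match; queue depth growing match; disk writes elevated match (through error rate up → disk writes elevated); log volume spike match; GC pause time flat match; error rate up match; thread count growing match
(B) disk I/O saturation — connection count growing miss; queue depth growing miss; disk writes elevated match; log volume spike match; GC pause time flat miss; error rate up match; thread count growing miss
(C) thread-pool exhaustion — does not account for log volume spike
(D) TLS handshake storm — connection count growing match; queue depth growing miss; disk writes elevated match; log volume spike match; GC pause time flat match; error rate up match; thread count growing match
(A) is the only candidate with no mismatches.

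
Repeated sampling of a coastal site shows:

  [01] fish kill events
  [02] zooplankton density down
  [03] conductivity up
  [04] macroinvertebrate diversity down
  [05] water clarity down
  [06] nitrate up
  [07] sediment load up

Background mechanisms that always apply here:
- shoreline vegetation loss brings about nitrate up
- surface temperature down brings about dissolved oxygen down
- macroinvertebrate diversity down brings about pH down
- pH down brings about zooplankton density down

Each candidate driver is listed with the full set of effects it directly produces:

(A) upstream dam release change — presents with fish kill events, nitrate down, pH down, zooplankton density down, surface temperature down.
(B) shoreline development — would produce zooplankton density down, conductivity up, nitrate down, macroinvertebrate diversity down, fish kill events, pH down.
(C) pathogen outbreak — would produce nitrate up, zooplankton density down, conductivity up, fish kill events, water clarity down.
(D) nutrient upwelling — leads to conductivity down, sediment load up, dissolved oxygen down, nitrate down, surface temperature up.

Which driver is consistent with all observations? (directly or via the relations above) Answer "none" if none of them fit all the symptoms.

Checking each candidate against the observations:
(A) upstream dam release change — fails on conductivity up, macroinvertebrate diversity down, water clarity down, nitrate up, sediment load up (predicts nitrate down, not nitrate up)
(B) shoreline development — fish kill events ✓; zooplankton density down ✓; conductivity up ✓; macroinvertebrate diversity down ✓; water clarity down ✗; nitrate up ✗; sediment load up ✗
(C) pathogen outbreak — fish kill events ✓; zooplankton density down ✓; conductivity up ✓; macroinvertebrate diversity down ✗; water clarity down ✓; nitrate up ✓; sediment load up ✗
(D) nutrient upwelling — fish kill events ✗; zooplankton density down ✗; conductivity up ✗; macroinvertebrate diversity down ✗; water clarity down ✗; nitrate up ✗; sediment load up ✓
No candidate is consistent with all observations.

none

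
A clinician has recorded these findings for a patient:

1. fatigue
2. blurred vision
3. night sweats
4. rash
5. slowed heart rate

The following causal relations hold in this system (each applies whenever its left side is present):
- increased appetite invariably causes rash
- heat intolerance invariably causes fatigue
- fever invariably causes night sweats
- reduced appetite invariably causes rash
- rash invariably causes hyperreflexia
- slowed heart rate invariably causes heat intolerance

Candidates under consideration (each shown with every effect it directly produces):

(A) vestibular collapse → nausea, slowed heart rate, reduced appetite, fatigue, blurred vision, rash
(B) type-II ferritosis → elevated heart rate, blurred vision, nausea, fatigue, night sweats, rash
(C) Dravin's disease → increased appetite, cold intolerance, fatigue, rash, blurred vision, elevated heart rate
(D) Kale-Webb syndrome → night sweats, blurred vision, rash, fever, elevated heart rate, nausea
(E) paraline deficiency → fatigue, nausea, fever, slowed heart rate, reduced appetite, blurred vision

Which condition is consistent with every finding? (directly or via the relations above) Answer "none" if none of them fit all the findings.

E

Checking each candidate against the observations:
(A) vestibular collapse — does not account for night sweats
(B) type-II ferritosis — fatigue ✓; blurred vision ✓; night sweats ✓; rash ✓; slowed heart rate ✗
(C) Dravin's disease — fails on night sweats, slowed heart rate (predicts elevated heart rate, not slowed heart rate)
(D) Kale-Webb syndrome — fatigue ✗; blurred vision ✓; night sweats ✓; rash ✓; slowed heart rate ✗
(E) paraline deficiency — fatigue ✓; blurred vision ✓; night sweats ✓ (via fever → night sweats); rash ✓ (via reduced appetite → rash); slowed heart rate ✓
Only (E) is consistent with every observation.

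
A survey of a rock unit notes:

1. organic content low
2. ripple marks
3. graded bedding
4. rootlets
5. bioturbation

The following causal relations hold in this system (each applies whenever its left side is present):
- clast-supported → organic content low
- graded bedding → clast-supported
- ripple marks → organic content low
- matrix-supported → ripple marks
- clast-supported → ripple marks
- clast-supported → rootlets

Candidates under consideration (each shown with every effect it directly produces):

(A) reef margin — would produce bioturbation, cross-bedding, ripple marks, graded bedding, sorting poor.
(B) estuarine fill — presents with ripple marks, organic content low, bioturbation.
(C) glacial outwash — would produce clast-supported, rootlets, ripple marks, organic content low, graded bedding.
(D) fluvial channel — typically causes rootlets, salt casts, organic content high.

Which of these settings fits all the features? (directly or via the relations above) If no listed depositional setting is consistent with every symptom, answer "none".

A

Per-candidate check:
(A) reef margin — accounts for every observation (organic content low through ripple marks → organic content low)
(B) estuarine fill — does not account for graded bedding, rootlets
(C) glacial outwash — organic content low ✓; ripple marks ✓; graded bedding ✓; rootlets ✓; bioturbation ✗
(D) fluvial channel — fails on organic content low, ripple marks, graded bedding, bioturbation (predicts organic content high, not organic content low)
(A) alone accounts for all the evidence.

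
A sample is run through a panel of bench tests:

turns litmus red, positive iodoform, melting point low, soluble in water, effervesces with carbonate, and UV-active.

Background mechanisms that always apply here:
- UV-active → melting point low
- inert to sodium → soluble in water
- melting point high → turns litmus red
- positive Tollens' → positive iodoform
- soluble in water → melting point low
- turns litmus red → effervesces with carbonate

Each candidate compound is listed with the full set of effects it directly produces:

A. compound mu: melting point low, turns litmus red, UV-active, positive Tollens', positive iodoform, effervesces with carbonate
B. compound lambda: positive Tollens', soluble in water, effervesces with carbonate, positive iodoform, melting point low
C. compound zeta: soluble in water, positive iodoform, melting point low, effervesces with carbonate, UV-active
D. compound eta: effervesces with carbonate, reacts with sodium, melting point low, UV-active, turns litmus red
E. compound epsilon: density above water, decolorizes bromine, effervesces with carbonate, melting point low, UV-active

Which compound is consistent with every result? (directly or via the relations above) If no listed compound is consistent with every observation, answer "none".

none

Per-candidate check:
(A) compound mu — turns litmus red ✓; positive iodoform ✓; melting point low ✓; soluble in water ✗; effervesces with carbonate ✓; UV-active ✓
(B) compound lambda — does not account for turns litmus red, UV-active
(C) compound zeta — turns litmus red ✗; positive iodoform ✓; melting point low ✓; soluble in water ✓; effervesces with carbonate ✓; UV-active ✓
(D) compound eta — turns litmus red ✓; positive iodoform ✗; melting point low ✓; soluble in water ✗; effervesces with carbonate ✓; UV-active ✓
(E) compound epsilon — does not account for turns litmus red, positive iodoform, soluble in water
Every candidate fails on at least one observation.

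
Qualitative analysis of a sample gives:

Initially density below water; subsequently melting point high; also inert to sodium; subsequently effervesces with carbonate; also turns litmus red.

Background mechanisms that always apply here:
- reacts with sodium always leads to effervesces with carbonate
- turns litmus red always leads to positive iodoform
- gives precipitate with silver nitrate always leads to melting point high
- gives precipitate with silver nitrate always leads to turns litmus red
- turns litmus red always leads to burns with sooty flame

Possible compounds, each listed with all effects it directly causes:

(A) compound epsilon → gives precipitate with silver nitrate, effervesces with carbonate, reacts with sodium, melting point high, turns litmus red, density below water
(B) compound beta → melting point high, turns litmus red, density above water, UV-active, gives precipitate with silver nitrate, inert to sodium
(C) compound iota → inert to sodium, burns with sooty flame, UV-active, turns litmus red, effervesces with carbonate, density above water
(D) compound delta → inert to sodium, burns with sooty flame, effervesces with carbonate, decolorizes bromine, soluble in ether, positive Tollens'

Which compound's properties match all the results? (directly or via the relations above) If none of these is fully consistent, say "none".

Testing each hypothesis:
(A) compound epsilon — fails on inert to sodium (predicts reacts with sodium, not inert to sodium)
(B) compound beta — density below water NO; melting point high yes; inert to sodium yes; effervesces with carbonate NO; turns litmus red yes
(C) compound iota — density below water NO; melting point high NO; inert to sodium yes; effervesces with carbonate yes; turns litmus red yes
(D) compound delta — does not account for density below water, melting point high, turns litmus red
None of the listed candidates fits everything.

none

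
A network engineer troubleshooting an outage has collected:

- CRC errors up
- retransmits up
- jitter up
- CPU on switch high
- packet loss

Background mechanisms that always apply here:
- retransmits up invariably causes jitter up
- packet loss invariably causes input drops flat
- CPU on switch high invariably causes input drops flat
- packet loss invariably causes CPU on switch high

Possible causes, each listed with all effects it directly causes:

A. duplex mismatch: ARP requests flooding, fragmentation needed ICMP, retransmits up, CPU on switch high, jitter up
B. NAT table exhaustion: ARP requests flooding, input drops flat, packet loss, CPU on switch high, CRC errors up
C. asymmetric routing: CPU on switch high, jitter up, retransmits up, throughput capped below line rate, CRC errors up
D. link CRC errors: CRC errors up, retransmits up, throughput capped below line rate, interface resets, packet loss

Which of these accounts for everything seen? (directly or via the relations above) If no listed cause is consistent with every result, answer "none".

D

Checking each candidate against the observations:
(A) duplex mismatch — does not account for CRC errors up, packet loss
(B) NAT table exhaustion — does not account for retransmits up, jitter up
(C) asymmetric routing — does not account for packet loss
(D) link CRC errors — CRC errors up match; retransmits up match; jitter up match (through retransmits up → jitter up); CPU on switch high match (through packet loss → CPU on switch high); packet loss match
(D) is the only candidate with no mismatches.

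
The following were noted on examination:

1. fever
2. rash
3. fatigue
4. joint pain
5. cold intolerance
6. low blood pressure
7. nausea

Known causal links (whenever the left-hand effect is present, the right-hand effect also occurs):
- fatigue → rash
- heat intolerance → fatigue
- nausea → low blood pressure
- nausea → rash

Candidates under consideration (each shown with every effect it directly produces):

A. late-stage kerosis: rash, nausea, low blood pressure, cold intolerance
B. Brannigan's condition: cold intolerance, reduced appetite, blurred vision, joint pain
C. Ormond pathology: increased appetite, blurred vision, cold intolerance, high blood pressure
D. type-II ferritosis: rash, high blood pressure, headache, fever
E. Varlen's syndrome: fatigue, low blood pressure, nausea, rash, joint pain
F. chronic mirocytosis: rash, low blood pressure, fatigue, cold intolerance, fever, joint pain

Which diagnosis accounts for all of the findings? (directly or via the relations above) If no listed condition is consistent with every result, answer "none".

none

Per-candidate check:
(A) late-stage kerosis — does not account for fever, fatigue, joint pain
(B) Brannigan's condition — does not account for fever, rash, fatigue, low blood pressure, nausea
(C) Ormond pathology — fails on fever, rash, fatigue, joint pain, low blood pressure, nausea (predicts high blood pressure, not low blood pressure)
(D) type-II ferritosis — fails on fatigue, joint pain, cold intolerance, low blood pressure, nausea (predicts high blood pressure, not low blood pressure)
(E) Varlen's syndrome — does not account for fever, cold intolerance
(F) chronic mirocytosis — fever yes; rash yes; fatigue yes; joint pain yes; cold intolerance yes; low blood pressure yes; nausea NO
None of the listed candidates fits everything.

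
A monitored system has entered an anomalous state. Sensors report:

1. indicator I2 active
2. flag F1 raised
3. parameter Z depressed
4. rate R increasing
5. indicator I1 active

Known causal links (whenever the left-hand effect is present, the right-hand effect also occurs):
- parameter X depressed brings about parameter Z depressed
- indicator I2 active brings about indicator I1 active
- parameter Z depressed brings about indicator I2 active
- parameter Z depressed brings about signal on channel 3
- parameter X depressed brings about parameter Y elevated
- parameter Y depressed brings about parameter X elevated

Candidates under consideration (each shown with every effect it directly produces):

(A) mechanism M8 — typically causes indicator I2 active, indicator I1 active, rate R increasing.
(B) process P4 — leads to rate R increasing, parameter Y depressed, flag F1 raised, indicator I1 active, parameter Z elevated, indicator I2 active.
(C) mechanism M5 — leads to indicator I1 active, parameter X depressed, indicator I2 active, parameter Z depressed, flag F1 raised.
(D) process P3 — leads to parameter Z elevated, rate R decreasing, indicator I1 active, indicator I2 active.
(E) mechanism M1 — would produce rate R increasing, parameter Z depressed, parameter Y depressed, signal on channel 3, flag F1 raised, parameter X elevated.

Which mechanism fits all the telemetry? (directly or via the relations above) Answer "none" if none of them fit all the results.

Per-candidate check:
(A) mechanism M8 — indicator I2 active ✓; flag F1 raised ✗; parameter Z depressed ✗; rate R increasing ✓; indicator I1 active ✓
(B) process P4 — fails on parameter Z depressed (predicts parameter Z elevated, not parameter Z depressed)
(C) mechanism M5 — indicator I2 active ✓; flag F1 raised ✓; parameter Z depressed ✓; rate R increasing ✗; indicator I1 active ✓
(D) process P3 — indicator I2 active ✓; flag F1 raised ✗; parameter Z depressed ✗; rate R increasing ✗; indicator I1 active ✓
(E) mechanism M1 — accounts for every observation (indicator I2 active via parameter Z depressed → indicator I2 active)
(E) is the only candidate with no mismatches.

E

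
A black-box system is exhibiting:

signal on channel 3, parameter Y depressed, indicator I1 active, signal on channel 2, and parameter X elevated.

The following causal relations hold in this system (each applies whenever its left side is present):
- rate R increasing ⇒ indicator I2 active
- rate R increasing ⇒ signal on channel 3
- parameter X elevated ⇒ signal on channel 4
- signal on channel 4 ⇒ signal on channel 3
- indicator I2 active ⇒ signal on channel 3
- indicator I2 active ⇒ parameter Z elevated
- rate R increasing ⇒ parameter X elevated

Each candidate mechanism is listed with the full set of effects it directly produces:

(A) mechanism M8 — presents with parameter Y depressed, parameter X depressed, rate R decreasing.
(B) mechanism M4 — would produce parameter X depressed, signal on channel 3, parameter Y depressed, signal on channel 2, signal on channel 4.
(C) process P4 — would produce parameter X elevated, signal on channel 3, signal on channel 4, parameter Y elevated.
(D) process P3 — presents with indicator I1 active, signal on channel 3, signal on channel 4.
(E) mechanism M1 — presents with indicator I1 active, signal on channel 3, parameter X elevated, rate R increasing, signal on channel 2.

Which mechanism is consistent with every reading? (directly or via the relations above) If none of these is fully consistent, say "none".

none

Per-candidate check:
(A) mechanism M8 — signal on channel 3 -; parameter Y depressed +; indicator I1 active -; signal on channel 2 -; parameter X elevated -
(B) mechanism M4 — fails on indicator I1 active, parameter X elevated (predicts parameter X depressed, not parameter X elevated)
(C) process P4 — fails on parameter Y depressed, indicator I1 active, signal on channel 2 (predicts parameter Y elevated, not parameter Y depressed)
(D) process P3 — signal on channel 3 +; parameter Y depressed -; indicator I1 active +; signal on channel 2 -; parameter X elevated -
(E) mechanism M1 — signal on channel 3 +; parameter Y depressed -; indicator I1 active +; signal on channel 2 +; parameter X elevated +
Every candidate fails on at least one observation.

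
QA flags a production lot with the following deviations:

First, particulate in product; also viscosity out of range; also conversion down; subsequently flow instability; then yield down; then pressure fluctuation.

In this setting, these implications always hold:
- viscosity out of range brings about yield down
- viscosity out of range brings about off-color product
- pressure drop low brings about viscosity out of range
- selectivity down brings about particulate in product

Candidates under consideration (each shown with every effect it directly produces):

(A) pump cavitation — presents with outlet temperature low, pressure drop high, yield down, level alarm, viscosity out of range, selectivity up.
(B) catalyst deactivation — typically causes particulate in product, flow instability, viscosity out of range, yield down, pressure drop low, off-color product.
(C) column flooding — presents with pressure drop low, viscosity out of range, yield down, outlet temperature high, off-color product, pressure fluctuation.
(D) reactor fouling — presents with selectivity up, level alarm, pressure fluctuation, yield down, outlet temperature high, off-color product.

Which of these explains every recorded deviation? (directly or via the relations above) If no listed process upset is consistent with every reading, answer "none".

Per-candidate check:
(A) pump cavitation — does not account for particulate in product, conversion down, flow instability, pressure fluctuation
(B) catalyst deactivation — does not account for conversion down, pressure fluctuation
(C) column flooding — particulate in product ✗; viscosity out of range ✓; conversion down ✗; flow instability ✗; yield down ✓; pressure fluctuation ✓
(D) reactor fouling — particulate in product ✗; viscosity out of range ✗; conversion down ✗; flow instability ✗; yield down ✓; pressure fluctuation ✓
Every candidate fails on at least one observation.

none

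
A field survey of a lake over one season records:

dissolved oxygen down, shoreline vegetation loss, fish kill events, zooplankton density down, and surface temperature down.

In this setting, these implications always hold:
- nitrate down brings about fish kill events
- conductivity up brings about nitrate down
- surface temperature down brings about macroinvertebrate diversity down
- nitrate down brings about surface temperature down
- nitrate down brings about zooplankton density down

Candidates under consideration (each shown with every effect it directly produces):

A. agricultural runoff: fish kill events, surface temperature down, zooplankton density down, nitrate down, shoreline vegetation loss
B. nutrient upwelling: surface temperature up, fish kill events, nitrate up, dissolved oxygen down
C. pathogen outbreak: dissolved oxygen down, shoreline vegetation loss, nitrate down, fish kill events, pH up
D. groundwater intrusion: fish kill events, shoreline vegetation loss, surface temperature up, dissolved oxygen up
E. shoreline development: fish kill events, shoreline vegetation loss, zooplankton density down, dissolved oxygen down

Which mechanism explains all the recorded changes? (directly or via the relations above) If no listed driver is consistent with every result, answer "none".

C

Per-candidate check:
(A) agricultural runoff — dissolved oxygen down NO; shoreline vegetation loss yes; fish kill events yes; zooplankton density down yes; surface temperature down yes
(B) nutrient upwelling — dissolved oxygen down yes; shoreline vegetation loss NO; fish kill events yes; zooplankton density down NO; surface temperature down NO
(C) pathogen outbreak — dissolved oxygen down yes; shoreline vegetation loss yes; fish kill events yes; zooplankton density down yes (through nitrate down → zooplankton density down); surface temperature down yes (through nitrate down → surface temperature down)
(D) groundwater intrusion — fails on dissolved oxygen down, zooplankton density down, surface temperature down (predicts dissolved oxygen up, not dissolved oxygen down; predicts surface temperature up, not surface temperature down)
(E) shoreline development — does not account for surface temperature down
(C) is the only candidate with no mismatches.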